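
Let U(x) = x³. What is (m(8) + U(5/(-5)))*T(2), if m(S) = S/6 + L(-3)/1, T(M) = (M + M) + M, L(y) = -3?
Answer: -16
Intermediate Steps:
T(M) = 3*M (T(M) = 2*M + M = 3*M)
m(S) = -3 + S/6 (m(S) = S/6 - 3/1 = S*(⅙) - 3*1 = S/6 - 3 = -3 + S/6)
(m(8) + U(5/(-5)))*T(2) = ((-3 + (⅙)*8) + (5/(-5))³)*(3*2) = ((-3 + 4/3) + (5*(-⅕))³)*6 = (-5/3 + (-1)³)*6 = (-5/3 - 1)*6 = -8/3*6 = -16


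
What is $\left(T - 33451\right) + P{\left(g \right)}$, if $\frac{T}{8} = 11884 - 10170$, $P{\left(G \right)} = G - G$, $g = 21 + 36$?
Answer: $-19739$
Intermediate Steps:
$g = 57$
$P{\left(G \right)} = 0$
$T = 13712$ ($T = 8 \left(11884 - 10170\right) = 8 \cdot 1714 = 13712$)
$\left(T - 33451\right) + P{\left(g \right)} = \left(13712 - 33451\right) + 0 = -19739 + 0 = -19739$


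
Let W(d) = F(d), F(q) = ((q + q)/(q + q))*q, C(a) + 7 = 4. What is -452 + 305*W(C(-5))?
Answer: -1367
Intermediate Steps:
C(a) = -3 (C(a) = -7 + 4 = -3)
F(q) = q (F(q) = ((2*q)/((2*q)))*q = ((2*q)*(1/(2*q)))*q = 1*q = q)
W(d) = d
-452 + 305*W(C(-5)) = -452 + 305*(-3) = -452 - 915 = -1367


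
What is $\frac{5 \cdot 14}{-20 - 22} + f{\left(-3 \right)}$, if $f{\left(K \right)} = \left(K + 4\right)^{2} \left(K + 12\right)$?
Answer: $\frac{22}{3} \approx 7.3333$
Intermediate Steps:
$f{\left(K \right)} = \left(4 + K\right)^{2} \left(12 + K\right)$
$\frac{5 \cdot 14}{-20 - 22} + f{\left(-3 \right)} = \frac{5 \cdot 14}{-20 - 22} + \left(4 - 3\right)^{2} \left(12 - 3\right) = \frac{70}{-42} + 1^{2} \cdot 9 = 70 \left(- \frac{1}{42}\right) + 1 \cdot 9 = - \frac{5}{3} + 9 = \frac{22}{3}$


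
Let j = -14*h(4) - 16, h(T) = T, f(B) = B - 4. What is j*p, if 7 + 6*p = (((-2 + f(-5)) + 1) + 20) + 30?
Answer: -396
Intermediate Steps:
f(B) = -4 + B
p = 11/2 (p = -7/6 + ((((-2 + (-4 - 5)) + 1) + 20) + 30)/6 = -7/6 + ((((-2 - 9) + 1) + 20) + 30)/6 = -7/6 + (((-11 + 1) + 20) + 30)/6 = -7/6 + ((-10 + 20) + 30)/6 = -7/6 + (10 + 30)/6 = -7/6 + (⅙)*40 = -7/6 + 20/3 = 11/2 ≈ 5.5000)
j = -72 (j = -14*4 - 16 = -56 - 16 = -72)
j*p = -72*11/2 = -396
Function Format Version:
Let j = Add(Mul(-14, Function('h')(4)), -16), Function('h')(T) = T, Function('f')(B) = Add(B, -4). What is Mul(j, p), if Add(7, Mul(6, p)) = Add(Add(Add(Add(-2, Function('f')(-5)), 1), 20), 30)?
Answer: -396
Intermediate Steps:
Function('f')(B) = Add(-4, B)
p = Rational(11, 2) (p = Add(Rational(-7, 6), Mul(Rational(1, 6), Add(Add(Add(Add(-2, Add(-4, -5)), 1), 20), 30))) = Add(Rational(-7, 6), Mul(Rational(1, 6), Add(Add(Add(Add(-2, -9), 1), 20), 30))) = Add(Rational(-7, 6), Mul(Rational(1, 6), Add(Add(Add(-11, 1), 20), 30))) = Add(Rational(-7, 6), Mul(Rational(1, 6), Add(Add(-10, 20), 30))) = Add(Rational(-7, 6), Mul(Rational(1, 6), Add(10, 30))) = Add(Rational(-7, 6), Mul(Rational(1, 6), 40)) = Add(Rational(-7, 6), Rational(20, 3)) = Rational(11, 2) ≈ 5.5000)
j = -72 (j = Add(Mul(-14, 4), -16) = Add(-56, -16) = -72)
Mul(j, p) = Mul(-72, Rational(11, 2)) = -396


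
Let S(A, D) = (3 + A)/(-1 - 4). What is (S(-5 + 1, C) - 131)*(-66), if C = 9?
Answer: 43164/5 ≈ 8632.8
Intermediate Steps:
S(A, D) = -3/5 - A/5 (S(A, D) = (3 + A)/(-5) = (3 + A)*(-1/5) = -3/5 - A/5)
(S(-5 + 1, C) - 131)*(-66) = ((-3/5 - (-5 + 1)/5) - 131)*(-66) = ((-3/5 - 1/5*(-4)) - 131)*(-66) = ((-3/5 + 4/5) - 131)*(-66) = (1/5 - 131)*(-66) = -654/5*(-66) = 43164/5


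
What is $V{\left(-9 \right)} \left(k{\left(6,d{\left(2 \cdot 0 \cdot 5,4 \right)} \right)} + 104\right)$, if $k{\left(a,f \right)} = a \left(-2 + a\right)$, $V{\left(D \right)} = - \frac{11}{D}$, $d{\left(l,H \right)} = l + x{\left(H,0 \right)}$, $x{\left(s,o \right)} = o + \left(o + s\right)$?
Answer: $\frac{1408}{9} \approx 156.44$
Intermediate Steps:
$x{\left(s,o \right)} = s + 2 o$
$d{\left(l,H \right)} = H + l$ ($d{\left(l,H \right)} = l + \left(H + 2 \cdot 0\right) = l + \left(H + 0\right) = l + H = H + l$)
$V{\left(-9 \right)} \left(k{\left(6,d{\left(2 \cdot 0 \cdot 5,4 \right)} \right)} + 104\right) = - \frac{11}{-9} \left(6 \left(-2 + 6\right) + 104\right) = \left(-11\right) \left(- \frac{1}{9}\right) \left(6 \cdot 4 + 104\right) = \frac{11 \left(24 + 104\right)}{9} = \frac{11}{9} \cdot 128 = \frac{1408}{9}$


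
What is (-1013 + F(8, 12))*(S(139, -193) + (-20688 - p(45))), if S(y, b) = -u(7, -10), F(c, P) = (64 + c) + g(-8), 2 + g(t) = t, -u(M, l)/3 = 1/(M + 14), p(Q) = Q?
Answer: 138018630/7 ≈ 1.9717e+7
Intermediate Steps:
u(M, l) = -3/(14 + M) (u(M, l) = -3/(M + 14) = -3/(14 + M))
g(t) = -2 + t
F(c, P) = 54 + c (F(c, P) = (64 + c) + (-2 - 8) = (64 + c) - 10 = 54 + c)
S(y, b) = ⅐ (S(y, b) = -(-3)/(14 + 7) = -(-3)/21 = -1*(-⅐) = ⅐)
(-1013 + F(8, 12))*(S(139, -193) + (-20688 - p(45))) = (-1013 + (54 + 8))*(⅐ + (-20688 - 1*45)) = (-1013 + 62)*(⅐ + (-20688 - 45)) = -951*(⅐ - 20733) = -951*(-145130/7) = 138018630/7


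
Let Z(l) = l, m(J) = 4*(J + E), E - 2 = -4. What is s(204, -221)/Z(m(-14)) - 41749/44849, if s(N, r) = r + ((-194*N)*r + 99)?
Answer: -196129914831/1435168 ≈ -1.3666e+5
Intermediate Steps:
E = -2 (E = 2 - 4 = -2)
m(J) = -8 + 4*J (m(J) = 4*(J - 2) = 4*(-2 + J) = -8 + 4*J)
s(N, r) = 99 + r - 194*N*r (s(N, r) = r + (-194*N*r + 99) = r + (99 - 194*N*r) = 99 + r - 194*N*r)
s(204, -221)/Z(m(-14)) - 41749/44849 = (99 - 221 - 194*204*(-221))/(-8 + 4*(-14)) - 41749/44849 = (99 - 221 + 8746296)/(-8 - 56) - 41749*1/44849 = 8746174/(-64) - 41749/44849 = 8746174*(-1/64) - 41749/44849 = -4373087/32 - 41749/44849 = -196129914831/1435168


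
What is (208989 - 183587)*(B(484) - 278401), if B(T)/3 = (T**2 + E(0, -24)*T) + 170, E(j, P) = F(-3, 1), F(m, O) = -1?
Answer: 10755841850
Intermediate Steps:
E(j, P) = -1
B(T) = 510 - 3*T + 3*T**2 (B(T) = 3*((T**2 - T) + 170) = 3*(170 + T**2 - T) = 510 - 3*T + 3*T**2)
(208989 - 183587)*(B(484) - 278401) = (208989 - 183587)*((510 - 3*484 + 3*484**2) - 278401) = 25402*((510 - 1452 + 3*234256) - 278401) = 25402*((510 - 1452 + 702768) - 278401) = 25402*(701826 - 278401) = 25402*423425 = 10755841850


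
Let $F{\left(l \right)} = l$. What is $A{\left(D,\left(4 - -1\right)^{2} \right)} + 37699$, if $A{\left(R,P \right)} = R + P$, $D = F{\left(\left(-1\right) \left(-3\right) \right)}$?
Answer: $37727$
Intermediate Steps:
$D = 3$ ($D = \left(-1\right) \left(-3\right) = 3$)
$A{\left(R,P \right)} = P + R$
$A{\left(D,\left(4 - -1\right)^{2} \right)} + 37699 = \left(\left(4 - -1\right)^{2} + 3\right) + 37699 = \left(\left(4 + \left(-3 + 4\right)\right)^{2} + 3\right) + 37699 = \left(\left(4 + 1\right)^{2} + 3\right) + 37699 = \left(5^{2} + 3\right) + 37699 = \left(25 + 3\right) + 37699 = 28 + 37699 = 37727$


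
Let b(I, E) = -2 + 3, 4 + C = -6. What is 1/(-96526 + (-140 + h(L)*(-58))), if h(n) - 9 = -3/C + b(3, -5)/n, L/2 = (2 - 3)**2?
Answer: -5/486172 ≈ -1.0284e-5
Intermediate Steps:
L = 2 (L = 2*(2 - 3)**2 = 2*(-1)**2 = 2*1 = 2)
C = -10 (C = -4 - 6 = -10)
b(I, E) = 1
h(n) = 93/10 + 1/n (h(n) = 9 + (-3/(-10) + 1/n) = 9 + (-3*(-1/10) + 1/n) = 9 + (3/10 + 1/n) = 93/10 + 1/n)
1/(-96526 + (-140 + h(L)*(-58))) = 1/(-96526 + (-140 + (93/10 + 1/2)*(-58))) = 1/(-96526 + (-140 + (49/5)*(-58))) = 1/(-96526 + (-140 - 2842/5)) = 1/(-96526 - 3542/5) = 1/(-486172/5) = -5/486172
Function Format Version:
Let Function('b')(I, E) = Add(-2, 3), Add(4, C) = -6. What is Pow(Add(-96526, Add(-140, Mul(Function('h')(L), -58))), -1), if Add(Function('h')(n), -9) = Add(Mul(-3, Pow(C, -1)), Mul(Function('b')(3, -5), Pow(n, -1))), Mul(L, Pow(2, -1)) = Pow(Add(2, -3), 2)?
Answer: Rational(-5, 486172) ≈ -1.0284e-5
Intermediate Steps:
L = 2 (L = Mul(2, Pow(Add(2, -3), 2)) = Mul(2, Pow(-1, 2)) = Mul(2, 1) = 2)
C = -10 (C = Add(-4, -6) = -10)
Function('b')(I, E) = 1
Function('h')(n) = Add(Rational(93, 10), Pow(n, -1)) (Function('h')(n) = Add(9, Add(Mul(-3, Pow(-10, -1)), Mul(1, Pow(n, -1)))) = Add(9, Add(Mul(-3, Rational(-1, 10)), Pow(n, -1))) = Add(9, Add(Rational(3, 10), Pow(n, -1))) = Add(Rational(93, 10), Pow(n, -1)))
Pow(Add(-96526, Add(-140, Mul(Function('h')(L), -58))), -1) = Pow(Add(-96526, Add(-140, Mul(Add(Rational(93, 10), Pow(2, -1)), -58))), -1) = Pow(Add(-96526, Add(-140, Mul(Add(Rational(93, 10), Rational(1, 2)), -58))), -1) = Pow(Add(-96526, Add(-140, Mul(Rational(49, 5), -58))), -1) = Pow(Add(-96526, Add(-140, Rational(-2842, 5))), -1) = Pow(Add(-96526, Rational(-3542, 5)), -1) = Pow(Rational(-486172, 5), -1) = Rational(-5, 486172)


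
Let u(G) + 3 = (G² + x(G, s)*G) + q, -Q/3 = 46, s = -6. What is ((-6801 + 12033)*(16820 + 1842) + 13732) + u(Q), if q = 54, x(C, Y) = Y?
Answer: 97673239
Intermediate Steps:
Q = -138 (Q = -3*46 = -138)
u(G) = 51 + G² - 6*G (u(G) = -3 + ((G² - 6*G) + 54) = -3 + (54 + G² - 6*G) = 51 + G² - 6*G)
((-6801 + 12033)*(16820 + 1842) + 13732) + u(Q) = ((-6801 + 12033)*(16820 + 1842) + 13732) + (51 + (-138)² - 6*(-138)) = (5232*18662 + 13732) + (51 + 19044 + 828) = (97639584 + 13732) + 19923 = 97653316 + 19923 = 97673239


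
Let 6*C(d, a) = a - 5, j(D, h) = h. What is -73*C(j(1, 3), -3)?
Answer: 292/3 ≈ 97.333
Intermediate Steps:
C(d, a) = -⅚ + a/6 (C(d, a) = (a - 5)/6 = (-5 + a)/6 = -⅚ + a/6)
-73*C(j(1, 3), -3) = -73*(-⅚ + (⅙)*(-3)) = -73*(-⅚ - ½) = -73*(-4/3) = 292/3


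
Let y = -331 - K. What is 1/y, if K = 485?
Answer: -1/816 ≈ -0.0012255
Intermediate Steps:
y = -816 (y = -331 - 1*485 = -331 - 485 = -816)
1/y = 1/(-816) = -1/816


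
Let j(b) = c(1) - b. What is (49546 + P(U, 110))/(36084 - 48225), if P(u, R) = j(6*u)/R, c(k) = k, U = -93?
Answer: -1816873/445170 ≈ -4.0813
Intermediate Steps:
j(b) = 1 - b
P(u, R) = (1 - 6*u)/R
(49546 + P(U, 110))/(36084 - 48225) = (49546 + (1 - 6*(-93))/110)/(36084 - 48225) = (49546 + (1 + 558)/110)/(-12141) = (49546 + (1/110)*559)*(-1/12141) = (49546 + 559/110)*(-1/12141) = (5450619/110)*(-1/12141) = -1816873/445170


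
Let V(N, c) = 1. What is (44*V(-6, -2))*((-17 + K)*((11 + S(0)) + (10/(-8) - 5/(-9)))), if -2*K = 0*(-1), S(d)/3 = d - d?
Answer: -69377/9 ≈ -7708.6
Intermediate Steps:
S(d) = 0 (S(d) = 3*(d - d) = 3*0 = 0)
K = 0 (K = -0*(-1) = -1/2*0 = 0)
(44*V(-6, -2))*((-17 + K)*((11 + S(0)) + (10/(-8) - 5/(-9)))) = (44*1)*((-17 + 0)*((11 + 0) + (10/(-8) - 5/(-9)))) = 44*(-17*(11 + (10*(-1/8) - 5*(-1/9)))) = 44*(-17*(11 + (-5/4 + 5/9))) = 44*(-17*(11 - 25/36)) = 44*(-17*371/36) = 44*(-6307/36) = -69377/9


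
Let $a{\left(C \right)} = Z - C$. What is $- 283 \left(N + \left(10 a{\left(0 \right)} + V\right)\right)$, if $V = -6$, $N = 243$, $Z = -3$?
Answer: $-58581$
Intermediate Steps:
$a{\left(C \right)} = -3 - C$
$- 283 \left(N + \left(10 a{\left(0 \right)} + V\right)\right) = - 283 \left(243 + \left(10 \left(-3 - 0\right) - 6\right)\right) = - 283 \left(243 + \left(10 \left(-3 + 0\right) - 6\right)\right) = - 283 \left(243 + \left(10 \left(-3\right) - 6\right)\right) = - 283 \left(243 - 36\right) = \left(-283\right) 207 = -58581$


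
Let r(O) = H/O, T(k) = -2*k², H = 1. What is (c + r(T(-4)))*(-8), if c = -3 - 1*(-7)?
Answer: -127/4 ≈ -31.750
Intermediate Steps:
c = 4 (c = -3 + 7 = 4)
r(O) = 1/O
(c + r(T(-4)))*(-8) = (4 + 1/(-2*(-4)²))*(-8) = (4 + 1/(-2*16))*(-8) = (4 + 1/(-32))*(-8) = (4 - 1/32)*(-8) = (127/32)*(-8) = -127/4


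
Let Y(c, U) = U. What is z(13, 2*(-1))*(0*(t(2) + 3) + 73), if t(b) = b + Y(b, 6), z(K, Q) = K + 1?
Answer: 1022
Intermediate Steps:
z(K, Q) = 1 + K
t(b) = 6 + b (t(b) = b + 6 = 6 + b)
z(13, 2*(-1))*(0*(t(2) + 3) + 73) = (1 + 13)*(0*((6 + 2) + 3) + 73) = 14*(0*(8 + 3) + 73) = 14*(0*11 + 73) = 14*(0 + 73) = 14*73 = 1022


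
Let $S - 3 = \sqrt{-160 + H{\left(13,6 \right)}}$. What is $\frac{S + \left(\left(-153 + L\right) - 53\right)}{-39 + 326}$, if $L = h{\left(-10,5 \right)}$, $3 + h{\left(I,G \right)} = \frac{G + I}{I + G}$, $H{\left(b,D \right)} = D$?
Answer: $- \frac{5}{7} + \frac{i \sqrt{154}}{287} \approx -0.71429 + 0.043239 i$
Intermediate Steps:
$h{\left(I,G \right)} = -2$ ($h{\left(I,G \right)} = -3 + \frac{G + I}{I + G} = -3 + \frac{G + I}{G + I} = -3 + 1 = -2$)
$L = -2$
$S = 3 + i \sqrt{154}$ ($S = 3 + \sqrt{-160 + 6} = 3 + \sqrt{-154} = 3 + i \sqrt{154} \approx 3.0 + 12.41 i$)
$\frac{S + \left(\left(-153 + L\right) - 53\right)}{-39 + 326} = \frac{\left(3 + i \sqrt{154}\right) - 208}{-39 + 326} = \frac{\left(3 + i \sqrt{154}\right) - 208}{287} = \left(\left(3 + i \sqrt{154}\right) - 208\right) \frac{1}{287} = \left(-205 + i \sqrt{154}\right) \frac{1}{287} = - \frac{5}{7} + \frac{i \sqrt{154}}{287}$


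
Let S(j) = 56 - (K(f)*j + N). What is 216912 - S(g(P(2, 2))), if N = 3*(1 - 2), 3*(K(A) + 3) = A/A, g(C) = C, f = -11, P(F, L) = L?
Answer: 650543/3 ≈ 2.1685e+5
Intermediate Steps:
K(A) = -8/3 (K(A) = -3 + (A/A)/3 = -3 + (⅓)*1 = -3 + ⅓ = -8/3)
N = -3 (N = 3*(-1) = -3)
S(j) = 59 + 8*j/3 (S(j) = 56 - (-8*j/3 - 3) = 56 - (-3 - 8*j/3) = 56 + (3 + 8*j/3) = 59 + 8*j/3)
216912 - S(g(P(2, 2))) = 216912 - (59 + (8/3)*2) = 216912 - (59 + 16/3) = 216912 - 1*193/3 = 216912 - 193/3 = 650543/3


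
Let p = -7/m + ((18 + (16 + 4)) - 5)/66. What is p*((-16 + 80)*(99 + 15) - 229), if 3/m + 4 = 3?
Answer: 120139/6 ≈ 20023.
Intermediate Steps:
m = -3 (m = 3/(-4 + 3) = 3/(-1) = 3*(-1) = -3)
p = 17/6 (p = -7/(-3) + ((18 + (16 + 4)) - 5)/66 = -7*(-⅓) + ((18 + 20) - 5)*(1/66) = 7/3 + (38 - 5)*(1/66) = 7/3 + 33*(1/66) = 7/3 + ½ = 17/6 ≈ 2.8333)
p*((-16 + 80)*(99 + 15) - 229) = 17*((-16 + 80)*(99 + 15) - 229)/6 = 17*(64*114 - 229)/6 = 17*(7296 - 229)/6 = (17/6)*7067 = 120139/6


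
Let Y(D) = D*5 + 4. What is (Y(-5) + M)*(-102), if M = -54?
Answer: 7650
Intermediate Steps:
Y(D) = 4 + 5*D (Y(D) = 5*D + 4 = 4 + 5*D)
(Y(-5) + M)*(-102) = ((4 + 5*(-5)) - 54)*(-102) = ((4 - 25) - 54)*(-102) = (-21 - 54)*(-102) = -75*(-102) = 7650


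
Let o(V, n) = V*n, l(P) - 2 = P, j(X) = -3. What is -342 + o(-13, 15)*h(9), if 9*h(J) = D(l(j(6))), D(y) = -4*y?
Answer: -1286/3 ≈ -428.67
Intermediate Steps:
l(P) = 2 + P
h(J) = 4/9 (h(J) = (-4*(2 - 3))/9 = (-4*(-1))/9 = (1/9)*4 = 4/9)
-342 + o(-13, 15)*h(9) = -342 - 13*15*(4/9) = -342 - 195*4/9 = -342 - 260/3 = -1286/3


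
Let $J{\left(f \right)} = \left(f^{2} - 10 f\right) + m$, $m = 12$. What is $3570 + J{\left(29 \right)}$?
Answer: $4133$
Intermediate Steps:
$J{\left(f \right)} = 12 + f^{2} - 10 f$ ($J{\left(f \right)} = \left(f^{2} - 10 f\right) + 12 = 12 + f^{2} - 10 f$)
$3570 + J{\left(29 \right)} = 3570 + \left(12 + 29^{2} - 290\right) = 3570 + \left(12 + 841 - 290\right) = 3570 + 563 = 4133$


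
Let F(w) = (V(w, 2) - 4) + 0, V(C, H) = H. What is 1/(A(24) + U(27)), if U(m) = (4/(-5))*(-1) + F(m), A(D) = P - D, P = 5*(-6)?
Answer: -5/276 ≈ -0.018116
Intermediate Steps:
P = -30
A(D) = -30 - D
F(w) = -2 (F(w) = (2 - 4) + 0 = -2 + 0 = -2)
U(m) = -6/5 (U(m) = (4/(-5))*(-1) - 2 = (4*(-1/5))*(-1) - 2 = -4/5*(-1) - 2 = 4/5 - 2 = -6/5)
1/(A(24) + U(27)) = 1/((-30 - 1*24) - 6/5) = 1/((-30 - 24) - 6/5) = 1/(-54 - 6/5) = 1/(-276/5) = -5/276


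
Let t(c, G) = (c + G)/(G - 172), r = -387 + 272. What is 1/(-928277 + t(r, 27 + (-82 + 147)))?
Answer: -80/74262137 ≈ -1.0773e-6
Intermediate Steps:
r = -115
t(c, G) = (G + c)/(-172 + G)
1/(-928277 + t(r, 27 + (-82 + 147))) = 1/(-928277 + ((27 + (-82 + 147)) - 115)/(-172 + (27 + (-82 + 147)))) = 1/(-928277 + ((27 + 65) - 115)/(-172 + (27 + 65))) = 1/(-928277 + (92 - 115)/(-172 + 92)) = 1/(-928277 - 23/(-80)) = 1/(-928277 - 1/80*(-23)) = 1/(-928277 + 23/80) = 1/(-74262137/80) = -80/74262137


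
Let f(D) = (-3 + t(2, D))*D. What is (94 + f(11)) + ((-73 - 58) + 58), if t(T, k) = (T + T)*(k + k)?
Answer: 956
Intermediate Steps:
t(T, k) = 4*T*k (t(T, k) = (2*T)*(2*k) = 4*T*k)
f(D) = D*(-3 + 8*D) (f(D) = (-3 + 4*2*D)*D = (-3 + 8*D)*D = D*(-3 + 8*D))
(94 + f(11)) + ((-73 - 58) + 58) = (94 + 11*(-3 + 8*11)) + ((-73 - 58) + 58) = (94 + 11*(-3 + 88)) + (-131 + 58) = (94 + 11*85) - 73 = (94 + 935) - 73 = 1029 - 73 = 956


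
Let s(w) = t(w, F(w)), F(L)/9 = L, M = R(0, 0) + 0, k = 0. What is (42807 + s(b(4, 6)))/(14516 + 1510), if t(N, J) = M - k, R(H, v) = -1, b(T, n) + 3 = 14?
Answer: 21403/8013 ≈ 2.6710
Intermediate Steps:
b(T, n) = 11 (b(T, n) = -3 + 14 = 11)
M = -1 (M = -1 + 0 = -1)
F(L) = 9*L
t(N, J) = -1 (t(N, J) = -1 - 1*0 = -1 + 0 = -1)
s(w) = -1
(42807 + s(b(4, 6)))/(14516 + 1510) = (42807 - 1)/(14516 + 1510) = 42806/16026 = 42806*(1/16026) = 21403/8013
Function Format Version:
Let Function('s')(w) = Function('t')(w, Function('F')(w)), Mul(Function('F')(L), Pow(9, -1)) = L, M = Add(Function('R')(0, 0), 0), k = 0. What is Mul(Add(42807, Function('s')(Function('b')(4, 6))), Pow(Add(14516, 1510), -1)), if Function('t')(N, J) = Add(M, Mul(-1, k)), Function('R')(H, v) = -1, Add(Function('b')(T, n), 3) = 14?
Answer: Rational(21403, 8013) ≈ 2.6710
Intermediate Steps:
Function('b')(T, n) = 11 (Function('b')(T, n) = Add(-3, 14) = 11)
M = -1 (M = Add(-1, 0) = -1)
Function('F')(L) = Mul(9, L)
Function('t')(N, J) = -1 (Function('t')(N, J) = Add(-1, Mul(-1, 0)) = Add(-1, 0) = -1)
Function('s')(w) = -1
Mul(Add(42807, Function('s')(Function('b')(4, 6))), Pow(Add(14516, 1510), -1)) = Mul(Add(42807, -1), Pow(Add(14516, 1510), -1)) = Mul(42806, Pow(16026, -1)) = Mul(42806, Rational(1, 16026)) = Rational(21403, 8013)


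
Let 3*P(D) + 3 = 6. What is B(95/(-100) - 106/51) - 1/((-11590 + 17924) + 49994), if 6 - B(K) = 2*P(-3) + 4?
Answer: -1/56328 ≈ -1.7753e-5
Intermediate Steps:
P(D) = 1 (P(D) = -1 + (1/3)*6 = -1 + 2 = 1)
B(K) = 0 (B(K) = 6 - (2*1 + 4) = 6 - (2 + 4) = 6 - 1*6 = 6 - 6 = 0)
B(95/(-100) - 106/51) - 1/((-11590 + 17924) + 49994) = 0 - 1/((-11590 + 17924) + 49994) = 0 - 1/(6334 + 49994) = 0 - 1/56328 = -1/56328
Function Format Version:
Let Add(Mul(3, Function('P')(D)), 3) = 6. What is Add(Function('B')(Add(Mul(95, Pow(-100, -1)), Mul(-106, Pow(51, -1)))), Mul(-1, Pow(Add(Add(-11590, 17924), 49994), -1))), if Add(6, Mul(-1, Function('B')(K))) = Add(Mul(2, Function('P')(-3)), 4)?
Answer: Rational(-1, 56328) ≈ -1.7753e-5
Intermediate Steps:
Function('P')(D) = 1 (Function('P')(D) = Add(-1, Mul(Rational(1, 3), 6)) = Add(-1, 2) = 1)
Function('B')(K) = 0 (Function('B')(K) = Add(6, Mul(-1, Add(Mul(2, 1), 4))) = Add(6, Mul(-1, Add(2, 4))) = Add(6, Mul(-1, 6)) = Add(6, -6) = 0)
Add(Function('B')(Add(Mul(95, Pow(-100, -1)), Mul(-106, Pow(51, -1)))), Mul(-1, Pow(Add(Add(-11590, 17924), 49994), -1))) = Add(0, Mul(-1, Pow(Add(Add(-11590, 17924), 49994), -1))) = Add(0, Mul(-1, Pow(Add(6334, 49994), -1))) = Add(0, Mul(-1, Pow(56328, -1))) = Add(0, Mul(-1, Rational(1, 56328))) = Add(0, Rational(-1, 56328)) = Rational(-1, 56328)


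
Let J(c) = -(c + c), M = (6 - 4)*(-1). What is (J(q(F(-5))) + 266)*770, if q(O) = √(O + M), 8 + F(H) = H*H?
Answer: 204820 - 1540*√15 ≈ 1.9886e+5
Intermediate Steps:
M = -2 (M = 2*(-1) = -2)
F(H) = -8 + H² (F(H) = -8 + H*H = -8 + H²)
q(O) = √(-2 + O) (q(O) = √(O - 2) = √(-2 + O))
J(c) = -2*c
(J(q(F(-5))) + 266)*770 = (-2*√(-2 + (-8 + (-5)²)) + 266)*770 = (-2*√(-2 + (-8 + 25)) + 266)*770 = (-2*√(-2 + 17) + 266)*770 = (-2*√15 + 266)*770 = (266 - 2*√15)*770 = 204820 - 1540*√15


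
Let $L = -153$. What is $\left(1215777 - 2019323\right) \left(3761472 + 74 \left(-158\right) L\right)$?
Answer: $-4459959934008$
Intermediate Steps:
$\left(1215777 - 2019323\right) \left(3761472 + 74 \left(-158\right) L\right) = \left(1215777 - 2019323\right) \left(3761472 + 74 \left(-158\right) \left(-153\right)\right) = - 803546 \left(3761472 - -1788876\right) = - 803546 \left(3761472 + 1788876\right) = \left(-803546\right) 5550348 = -4459959934008$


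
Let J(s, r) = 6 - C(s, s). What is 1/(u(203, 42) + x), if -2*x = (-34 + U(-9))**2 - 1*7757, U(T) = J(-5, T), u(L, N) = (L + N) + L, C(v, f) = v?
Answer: 1/4062 ≈ 0.00024618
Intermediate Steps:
u(L, N) = N + 2*L
J(s, r) = 6 - s
U(T) = 11 (U(T) = 6 - 1*(-5) = 6 + 5 = 11)
x = 3614 (x = -((-34 + 11)**2 - 1*7757)/2 = -((-23)**2 - 7757)/2 = -(529 - 7757)/2 = -1/2*(-7228) = 3614)
1/(u(203, 42) + x) = 1/((42 + 2*203) + 3614) = 1/((42 + 406) + 3614) = 1/(448 + 3614) = 1/4062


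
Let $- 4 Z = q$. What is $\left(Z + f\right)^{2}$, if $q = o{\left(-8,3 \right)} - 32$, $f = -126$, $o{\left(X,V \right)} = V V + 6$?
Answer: $\frac{237169}{16} \approx 14823.0$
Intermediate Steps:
$o{\left(X,V \right)} = 6 + V^{2}$ ($o{\left(X,V \right)} = V^{2} + 6 = 6 + V^{2}$)
$q = -17$ ($q = \left(6 + 3^{2}\right) - 32 = \left(6 + 9\right) - 32 = 15 - 32 = -17$)
$Z = \frac{17}{4}$ ($Z = \left(- \frac{1}{4}\right) \left(-17\right) = \frac{17}{4} \approx 4.25$)
$\left(Z + f\right)^{2} = \left(\frac{17}{4} - 126\right)^{2} = \left(- \frac{487}{4}\right)^{2} = \frac{237169}{16}$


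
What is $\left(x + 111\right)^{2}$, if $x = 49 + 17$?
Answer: $31329$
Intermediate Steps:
$x = 66$
$\left(x + 111\right)^{2} = \left(66 + 111\right)^{2} = 177^{2} = 31329$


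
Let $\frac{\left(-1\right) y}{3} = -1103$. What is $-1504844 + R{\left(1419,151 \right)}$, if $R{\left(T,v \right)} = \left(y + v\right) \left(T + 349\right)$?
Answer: $4612436$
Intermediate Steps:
$y = 3309$ ($y = \left(-3\right) \left(-1103\right) = 3309$)
$R{\left(T,v \right)} = \left(349 + T\right) \left(3309 + v\right)$ ($R{\left(T,v \right)} = \left(3309 + v\right) \left(T + 349\right) = \left(3309 + v\right) \left(349 + T\right) = \left(349 + T\right) \left(3309 + v\right)$)
$-1504844 + R{\left(1419,151 \right)} = -1504844 + \left(1154841 + 349 \cdot 151 + 3309 \cdot 1419 + 1419 \cdot 151\right) = -1504844 + \left(1154841 + 52699 + 4695471 + 214269\right) = -1504844 + 6117280 = 4612436$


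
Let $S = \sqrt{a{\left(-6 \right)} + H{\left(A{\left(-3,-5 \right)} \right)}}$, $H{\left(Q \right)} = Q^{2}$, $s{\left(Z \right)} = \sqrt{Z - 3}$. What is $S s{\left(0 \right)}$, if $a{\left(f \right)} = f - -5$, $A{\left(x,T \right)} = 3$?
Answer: $2 i \sqrt{6} \approx 4.899 i$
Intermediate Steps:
$a{\left(f \right)} = 5 + f$ ($a{\left(f \right)} = f + 5 = 5 + f$)
$s{\left(Z \right)} = \sqrt{-3 + Z}$
$S = 2 \sqrt{2}$ ($S = \sqrt{\left(5 - 6\right) + 3^{2}} = \sqrt{-1 + 9} = \sqrt{8} = 2 \sqrt{2} \approx 2.8284$)
$S s{\left(0 \right)} = 2 \sqrt{2} \sqrt{-3 + 0} = 2 \sqrt{2} \sqrt{-3} = 2 \sqrt{2} i \sqrt{3} = 2 i \sqrt{6}$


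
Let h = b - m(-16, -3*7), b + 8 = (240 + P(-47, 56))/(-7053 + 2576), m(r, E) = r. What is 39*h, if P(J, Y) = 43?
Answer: 1385787/4477 ≈ 309.53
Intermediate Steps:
b = -36099/4477 (b = -8 + (240 + 43)/(-7053 + 2576) = -8 + 283/(-4477) = -8 + 283*(-1/4477) = -8 - 283/4477 = -36099/4477 ≈ -8.0632)
h = 35533/4477 (h = -36099/4477 - 1*(-16) = -36099/4477 + 16 = 35533/4477 ≈ 7.9368)
39*h = 39*(35533/4477) = 1385787/4477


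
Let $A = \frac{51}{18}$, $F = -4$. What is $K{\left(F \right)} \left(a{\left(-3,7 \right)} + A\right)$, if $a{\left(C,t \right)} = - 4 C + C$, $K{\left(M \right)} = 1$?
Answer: $\frac{71}{6} \approx 11.833$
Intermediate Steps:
$a{\left(C,t \right)} = - 3 C$
$A = \frac{17}{6}$ ($A = 51 \cdot \frac{1}{18} = \frac{17}{6} \approx 2.8333$)
$K{\left(F \right)} \left(a{\left(-3,7 \right)} + A\right) = 1 \left(\left(-3\right) \left(-3\right) + \frac{17}{6}\right) = 1 \left(9 + \frac{17}{6}\right) = 1 \cdot \frac{71}{6} = \frac{71}{6}$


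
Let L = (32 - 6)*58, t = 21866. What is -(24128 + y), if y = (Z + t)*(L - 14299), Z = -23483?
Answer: -20707175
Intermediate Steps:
L = 1508 (L = 26*58 = 1508)
y = 20683047 (y = (-23483 + 21866)*(1508 - 14299) = -1617*(-12791) = 20683047)
-(24128 + y) = -(24128 + 20683047) = -1*20707175 = -20707175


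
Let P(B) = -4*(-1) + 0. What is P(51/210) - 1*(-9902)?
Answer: 9906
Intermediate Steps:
P(B) = 4 (P(B) = 4 + 0 = 4)
P(51/210) - 1*(-9902) = 4 - 1*(-9902) = 4 + 9902 = 9906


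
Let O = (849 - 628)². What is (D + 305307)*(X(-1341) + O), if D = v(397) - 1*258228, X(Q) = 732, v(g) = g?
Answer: 2353527748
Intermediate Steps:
O = 48841 (O = 221² = 48841)
D = -257831 (D = 397 - 1*258228 = 397 - 258228 = -257831)
(D + 305307)*(X(-1341) + O) = (-257831 + 305307)*(732 + 48841) = 47476*49573 = 2353527748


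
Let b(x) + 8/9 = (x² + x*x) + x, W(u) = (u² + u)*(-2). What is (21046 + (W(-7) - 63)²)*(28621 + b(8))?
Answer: 11039327275/9 ≈ 1.2266e+9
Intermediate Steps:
W(u) = -2*u - 2*u² (W(u) = (u + u²)*(-2) = -2*u - 2*u²)
b(x) = -8/9 + x + 2*x² (b(x) = -8/9 + ((x² + x*x) + x) = -8/9 + ((x² + x²) + x) = -8/9 + (2*x² + x) = -8/9 + (x + 2*x²) = -8/9 + x + 2*x²)
(21046 + (W(-7) - 63)²)*(28621 + b(8)) = (21046 + (-2*(-7)*(1 - 7) - 63)²)*(28621 + (-8/9 + 8 + 2*8²)) = (21046 + (-2*(-7)*(-6) - 63)²)*(28621 + (-8/9 + 8 + 2*64)) = (21046 + (-84 - 63)²)*(28621 + (-8/9 + 8 + 128)) = (21046 + (-147)²)*(28621 + 1216/9) = (21046 + 21609)*(258805/9) = 42655*(258805/9) = 11039327275/9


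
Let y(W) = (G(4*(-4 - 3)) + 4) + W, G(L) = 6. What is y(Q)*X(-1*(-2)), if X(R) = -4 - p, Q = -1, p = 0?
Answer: -36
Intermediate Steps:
y(W) = 10 + W (y(W) = (6 + 4) + W = 10 + W)
X(R) = -4 (X(R) = -4 - 1*0 = -4 + 0 = -4)
y(Q)*X(-1*(-2)) = (10 - 1)*(-4) = 9*(-4) = -36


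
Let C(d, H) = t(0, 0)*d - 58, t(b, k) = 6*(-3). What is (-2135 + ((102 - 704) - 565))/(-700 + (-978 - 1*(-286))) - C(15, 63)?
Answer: 229939/696 ≈ 330.37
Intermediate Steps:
t(b, k) = -18
C(d, H) = -58 - 18*d (C(d, H) = -18*d - 58 = -58 - 18*d)
(-2135 + ((102 - 704) - 565))/(-700 + (-978 - 1*(-286))) - C(15, 63) = (-2135 + ((102 - 704) - 565))/(-700 + (-978 - 1*(-286))) - (-58 - 18*15) = (-2135 + (-602 - 565))/(-700 + (-978 + 286)) - (-58 - 270) = (-2135 - 1167)/(-700 - 692) - 1*(-328) = -3302/(-1392) + 328 = -3302*(-1/1392) + 328 = 1651/696 + 328 = 229939/696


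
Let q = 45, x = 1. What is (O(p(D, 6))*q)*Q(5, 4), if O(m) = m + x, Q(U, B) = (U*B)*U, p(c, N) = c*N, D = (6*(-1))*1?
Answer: -157500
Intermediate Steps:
D = -6 (D = -6*1 = -6)
p(c, N) = N*c
Q(U, B) = B*U² (Q(U, B) = (B*U)*U = B*U²)
O(m) = 1 + m (O(m) = m + 1 = 1 + m)
(O(p(D, 6))*q)*Q(5, 4) = ((1 + 6*(-6))*45)*(4*5²) = ((1 - 36)*45)*(4*25) = -35*45*100 = -1575*100 = -157500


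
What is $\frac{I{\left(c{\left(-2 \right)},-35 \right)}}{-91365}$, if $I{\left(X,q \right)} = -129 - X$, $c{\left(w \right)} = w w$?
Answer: $\frac{133}{91365} \approx 0.0014557$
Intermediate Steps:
$c{\left(w \right)} = w^{2}$
$\frac{I{\left(c{\left(-2 \right)},-35 \right)}}{-91365} = \frac{-129 - \left(-2\right)^{2}}{-91365} = \left(-129 - 4\right) \left(- \frac{1}{91365}\right) = \left(-133\right) \left(- \frac{1}{91365}\right) = \frac{133}{91365}$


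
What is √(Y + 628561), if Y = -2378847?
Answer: I*√1750286 ≈ 1323.0*I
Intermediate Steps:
√(Y + 628561) = √(-2378847 + 628561) = √(-1750286) = I*√1750286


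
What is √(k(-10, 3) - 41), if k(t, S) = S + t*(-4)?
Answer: √2 ≈ 1.4142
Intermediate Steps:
k(t, S) = S - 4*t
√(k(-10, 3) - 41) = √((3 - 4*(-10)) - 41) = √((3 + 40) - 41) = √(43 - 41) = √2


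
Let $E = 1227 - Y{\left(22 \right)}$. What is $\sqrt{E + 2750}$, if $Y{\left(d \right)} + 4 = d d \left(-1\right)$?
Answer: $\sqrt{4465} \approx 66.821$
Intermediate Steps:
$Y{\left(d \right)} = -4 - d^{2}$ ($Y{\left(d \right)} = -4 + d d \left(-1\right) = -4 + d^{2} \left(-1\right) = -4 - d^{2}$)
$E = 1715$ ($E = 1227 - \left(-4 - 22^{2}\right) = 1227 - \left(-4 - 484\right) = 1227 - -488 = 1227 + 488 = 1715$)
$\sqrt{E + 2750} = \sqrt{1715 + 2750} = \sqrt{4465}$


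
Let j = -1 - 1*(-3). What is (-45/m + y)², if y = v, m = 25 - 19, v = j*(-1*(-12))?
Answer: 1089/4 ≈ 272.25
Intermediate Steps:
j = 2 (j = -1 + 3 = 2)
v = 24 (v = 2*(-1*(-12)) = 2*12 = 24)
m = 6
y = 24
(-45/m + y)² = (-45/6 + 24)² = (-45*⅙ + 24)² = (-15/2 + 24)² = (33/2)² = 1089/4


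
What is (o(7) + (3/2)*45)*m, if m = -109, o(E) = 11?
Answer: -17113/2 ≈ -8556.5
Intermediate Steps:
(o(7) + (3/2)*45)*m = (11 + (3/2)*45)*(-109) = (11 + 135/2)*(-109) = (157/2)*(-109) = -17113/2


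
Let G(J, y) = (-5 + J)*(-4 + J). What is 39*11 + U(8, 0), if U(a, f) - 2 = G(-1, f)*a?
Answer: 671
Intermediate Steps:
U(a, f) = 2 + 30*a (U(a, f) = 2 + (20 + (-1)**2 - 9*(-1))*a = 2 + (20 + 1 + 9)*a = 2 + 30*a)
39*11 + U(8, 0) = 39*11 + (2 + 30*8) = 429 + (2 + 240) = 429 + 242 = 671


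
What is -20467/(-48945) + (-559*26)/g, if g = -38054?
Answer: 745108924/931276515 ≈ 0.80009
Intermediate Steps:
-20467/(-48945) + (-559*26)/g = -20467/(-48945) - 559*26/(-38054) = -20467*(-1/48945) - 14534*(-1/38054) = 20467/48945 + 7267/19027 = 745108924/931276515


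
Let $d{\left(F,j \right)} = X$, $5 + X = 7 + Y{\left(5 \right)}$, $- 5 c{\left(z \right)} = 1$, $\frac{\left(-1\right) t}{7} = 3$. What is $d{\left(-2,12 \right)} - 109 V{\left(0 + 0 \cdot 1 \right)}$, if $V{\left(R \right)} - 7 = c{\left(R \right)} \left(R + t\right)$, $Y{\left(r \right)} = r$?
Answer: $- \frac{6069}{5} \approx -1213.8$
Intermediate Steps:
$t = -21$ ($t = \left(-7\right) 3 = -21$)
$c{\left(z \right)} = - \frac{1}{5}$ ($c{\left(z \right)} = \left(- \frac{1}{5}\right) 1 = - \frac{1}{5}$)
$V{\left(R \right)} = \frac{56}{5} - \frac{R}{5}$ ($V{\left(R \right)} = 7 - \frac{R - 21}{5} = 7 - \frac{-21 + R}{5} = 7 - \left(- \frac{21}{5} + \frac{R}{5}\right) = \frac{56}{5} - \frac{R}{5}$)
$X = 7$ ($X = -5 + \left(7 + 5\right) = -5 + 12 = 7$)
$d{\left(F,j \right)} = 7$
$d{\left(-2,12 \right)} - 109 V{\left(0 + 0 \cdot 1 \right)} = 7 - 109 \left(\frac{56}{5} - \frac{0 + 0 \cdot 1}{5}\right) = 7 - 109 \left(\frac{56}{5} - \frac{0 + 0}{5}\right) = 7 - 109 \left(\frac{56}{5} - 0\right) = 7 - 109 \left(\frac{56}{5} + 0\right) = 7 - \frac{6104}{5} = - \frac{6069}{5}$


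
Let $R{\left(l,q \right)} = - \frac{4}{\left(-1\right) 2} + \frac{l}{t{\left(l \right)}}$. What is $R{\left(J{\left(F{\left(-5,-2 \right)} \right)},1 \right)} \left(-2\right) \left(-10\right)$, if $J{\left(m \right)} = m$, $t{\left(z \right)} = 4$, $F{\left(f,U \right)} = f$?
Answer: $15$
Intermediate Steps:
$R{\left(l,q \right)} = 2 + \frac{l}{4}$ ($R{\left(l,q \right)} = - \frac{4}{\left(-1\right) 2} + \frac{l}{4} = - \frac{4}{-2} + l \frac{1}{4} = \left(-4\right) \left(- \frac{1}{2}\right) + \frac{l}{4} = 2 + \frac{l}{4}$)
$R{\left(J{\left(F{\left(-5,-2 \right)} \right)},1 \right)} \left(-2\right) \left(-10\right) = \left(2 + \frac{1}{4} \left(-5\right)\right) \left(-2\right) \left(-10\right) = \left(2 - \frac{5}{4}\right) \left(-2\right) \left(-10\right) = \frac{3}{4} \left(-2\right) \left(-10\right) = \left(- \frac{3}{2}\right) \left(-10\right) = 15$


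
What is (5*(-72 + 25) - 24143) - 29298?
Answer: -53676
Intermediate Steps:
(5*(-72 + 25) - 24143) - 29298 = (5*(-47) - 24143) - 29298 = (-235 - 24143) - 29298 = -24378 - 29298 = -53676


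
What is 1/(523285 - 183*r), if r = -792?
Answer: 1/668221 ≈ 1.4965e-6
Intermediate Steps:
1/(523285 - 183*r) = 1/(523285 - 183*(-792)) = 1/(523285 + 144936) = 1/668221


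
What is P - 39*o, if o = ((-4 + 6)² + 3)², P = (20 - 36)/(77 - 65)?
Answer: -5737/3 ≈ -1912.3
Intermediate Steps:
P = -4/3 (P = -16/12 = -16*1/12 = -4/3 ≈ -1.3333)
o = 49 (o = (2² + 3)² = (4 + 3)² = 7² = 49)
P - 39*o = -4/3 - 39*49 = -4/3 - 1911 = -5737/3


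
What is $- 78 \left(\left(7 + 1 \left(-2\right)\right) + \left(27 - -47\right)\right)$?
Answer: $-6162$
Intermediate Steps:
$- 78 \left(\left(7 + 1 \left(-2\right)\right) + \left(27 - -47\right)\right) = - 78 \left(\left(7 - 2\right) + \left(27 + 47\right)\right) = - 78 \left(5 + 74\right) = \left(-78\right) 79 = -6162$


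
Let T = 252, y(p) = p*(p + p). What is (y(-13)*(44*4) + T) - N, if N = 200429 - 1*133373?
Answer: -7316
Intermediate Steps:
y(p) = 2*p² (y(p) = p*(2*p) = 2*p²)
N = 67056 (N = 200429 - 133373 = 67056)
(y(-13)*(44*4) + T) - N = ((2*(-13)²)*(44*4) + 252) - 1*67056 = ((2*169)*176 + 252) - 67056 = (338*176 + 252) - 67056 = (59488 + 252) - 67056 = 59740 - 67056 = -7316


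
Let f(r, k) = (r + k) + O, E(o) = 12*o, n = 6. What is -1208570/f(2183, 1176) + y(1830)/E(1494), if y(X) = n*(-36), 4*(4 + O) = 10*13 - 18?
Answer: -100314693/280789 ≈ -357.26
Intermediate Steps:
O = 24 (O = -4 + (10*13 - 18)/4 = -4 + (130 - 18)/4 = -4 + (¼)*112 = -4 + 28 = 24)
y(X) = -216 (y(X) = 6*(-36) = -216)
f(r, k) = 24 + k + r (f(r, k) = (r + k) + 24 = (k + r) + 24 = 24 + k + r)
-1208570/f(2183, 1176) + y(1830)/E(1494) = -1208570/(24 + 1176 + 2183) - 216/(12*1494) = -1208570/3383 - 216/17928 = -1208570*1/3383 - 216*1/17928 = -1208570/3383 - 1/83 = -100314693/280789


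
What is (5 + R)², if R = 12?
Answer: 289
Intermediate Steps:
(5 + R)² = (5 + 12)² = 17² = 289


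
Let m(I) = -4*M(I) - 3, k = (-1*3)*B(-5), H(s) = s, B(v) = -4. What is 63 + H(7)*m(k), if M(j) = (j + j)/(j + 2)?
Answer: -6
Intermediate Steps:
M(j) = 2*j/(2 + j) (M(j) = (2*j)/(2 + j) = 2*j/(2 + j))
k = 12 (k = -1*3*(-4) = -3*(-4) = 12)
m(I) = -3 - 8*I/(2 + I) (m(I) = -8*I/(2 + I) - 3 = -3 - 8*I/(2 + I))
63 + H(7)*m(k) = 63 + 7*((-6 - 11*12)/(2 + 12)) = 63 + 7*((-6 - 132)/14) = 63 + 7*((1/14)*(-138)) = 63 + 7*(-69/7) = 63 - 69 = -6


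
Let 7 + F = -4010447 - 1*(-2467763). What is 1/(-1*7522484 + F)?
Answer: -1/9065175 ≈ -1.1031e-7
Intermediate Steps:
F = -1542691 (F = -7 + (-4010447 - 1*(-2467763)) = -7 + (-4010447 + 2467763) = -7 - 1542684 = -1542691)
1/(-1*7522484 + F) = 1/(-1*7522484 - 1542691) = 1/(-7522484 - 1542691) = 1/(-9065175) = -1/9065175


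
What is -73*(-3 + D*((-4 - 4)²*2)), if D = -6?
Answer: 56283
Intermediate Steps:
-73*(-3 + D*((-4 - 4)²*2)) = -73*(-3 - 6*(-4 - 4)²*2) = -73*(-3 - 6*(-8)²*2) = -73*(-3 - 384*2) = -73*(-3 - 6*128) = -73*(-3 - 768) = -73*(-771) = 56283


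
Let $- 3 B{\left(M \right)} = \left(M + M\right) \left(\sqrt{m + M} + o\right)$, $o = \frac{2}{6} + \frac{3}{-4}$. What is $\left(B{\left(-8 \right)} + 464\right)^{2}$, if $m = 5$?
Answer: $\frac{17265424}{81} + \frac{132992 i \sqrt{3}}{27} \approx 2.1315 \cdot 10^{5} + 8531.4 i$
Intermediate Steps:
$o = - \frac{5}{12}$ ($o = 2 \cdot \frac{1}{6} + 3 \left(- \frac{1}{4}\right) = \frac{1}{3} - \frac{3}{4} = - \frac{5}{12} \approx -0.41667$)
$B{\left(M \right)} = - \frac{2 M \left(- \frac{5}{12} + \sqrt{5 + M}\right)}{3}$ ($B{\left(M \right)} = - \frac{\left(M + M\right) \left(\sqrt{5 + M} - \frac{5}{12}\right)}{3} = - \frac{2 M \left(- \frac{5}{12} + \sqrt{5 + M}\right)}{3}$)
$\left(B{\left(-8 \right)} + 464\right)^{2} = \left(\frac{1}{18} \left(-8\right) \left(5 - 12 \sqrt{5 - 8}\right) + 464\right)^{2} = \left(\frac{1}{18} \left(-8\right) \left(5 - 12 \sqrt{-3}\right) + 464\right)^{2} = \left(\frac{1}{18} \left(-8\right) \left(5 - 12 i \sqrt{3}\right) + 464\right)^{2} = \left(\left(- \frac{20}{9} + \frac{16 i \sqrt{3}}{3}\right) + 464\right)^{2} = \left(\frac{4156}{9} + \frac{16 i \sqrt{3}}{3}\right)^{2}$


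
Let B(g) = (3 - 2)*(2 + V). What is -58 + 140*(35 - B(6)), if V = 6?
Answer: 3722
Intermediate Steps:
B(g) = 8 (B(g) = (3 - 2)*(2 + 6) = 1*8 = 8)
-58 + 140*(35 - B(6)) = -58 + 140*(35 - 1*8) = -58 + 140*(35 - 8) = -58 + 140*27 = -58 + 3780 = 3722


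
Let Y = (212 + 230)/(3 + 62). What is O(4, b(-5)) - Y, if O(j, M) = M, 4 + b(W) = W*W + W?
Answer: 46/5 ≈ 9.2000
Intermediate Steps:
b(W) = -4 + W + W² (b(W) = -4 + (W*W + W) = -4 + (W² + W) = -4 + (W + W²) = -4 + W + W²)
Y = 34/5 (Y = 442/65 = 442*(1/65) = 34/5 ≈ 6.8000)
O(4, b(-5)) - Y = (-4 - 5 + (-5)²) - 1*34/5 = (-4 - 5 + 25) - 34/5 = 16 - 34/5 = 46/5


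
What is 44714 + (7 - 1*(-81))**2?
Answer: 52458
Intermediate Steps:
44714 + (7 - 1*(-81))**2 = 44714 + (7 + 81)**2 = 44714 + 88**2 = 44714 + 7744 = 52458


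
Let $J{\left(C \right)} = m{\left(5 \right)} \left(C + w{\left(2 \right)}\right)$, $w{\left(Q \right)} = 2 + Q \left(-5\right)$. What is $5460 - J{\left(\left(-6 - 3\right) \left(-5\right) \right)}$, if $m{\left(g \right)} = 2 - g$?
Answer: $5571$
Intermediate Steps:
$w{\left(Q \right)} = 2 - 5 Q$
$J{\left(C \right)} = 24 - 3 C$ ($J{\left(C \right)} = \left(2 - 5\right) \left(C + \left(2 - 10\right)\right) = - 3 \left(C - 8\right) = - 3 \left(-8 + C\right) = 24 - 3 C$)
$5460 - J{\left(\left(-6 - 3\right) \left(-5\right) \right)} = 5460 - \left(24 - 3 \left(-6 - 3\right) \left(-5\right)\right) = 5460 - \left(24 - 3 \left(\left(-9\right) \left(-5\right)\right)\right) = 5460 - \left(24 - 135\right) = 5460 - -111 = 5460 + 111 = 5571$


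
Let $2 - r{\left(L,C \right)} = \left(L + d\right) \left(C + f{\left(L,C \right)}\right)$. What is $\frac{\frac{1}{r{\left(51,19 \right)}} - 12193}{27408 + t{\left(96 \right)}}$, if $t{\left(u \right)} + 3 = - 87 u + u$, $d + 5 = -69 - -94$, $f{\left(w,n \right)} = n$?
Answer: $- \frac{10957443}{17208568} \approx -0.63674$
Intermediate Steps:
$d = 20$ ($d = -5 - -25 = -5 + \left(-69 + 94\right) = -5 + 25 = 20$)
$t{\left(u \right)} = -3 - 86 u$ ($t{\left(u \right)} = -3 + \left(- 87 u + u\right) = -3 - 86 u$)
$r{\left(L,C \right)} = 2 - 2 C \left(20 + L\right)$ ($r{\left(L,C \right)} = 2 - \left(L + 20\right) \left(C + C\right) = 2 - \left(20 + L\right) 2 C = 2 - 2 C \left(20 + L\right)$)
$\frac{\frac{1}{r{\left(51,19 \right)}} - 12193}{27408 + t{\left(96 \right)}} = \frac{\frac{1}{2 - 760 - 38 \cdot 51} - 12193}{27408 - 8259} = \frac{\frac{1}{2 - 760 - 1938} - 12193}{27408 - 8259} = \frac{\frac{1}{-2696} - 12193}{27408 - 8259} = \frac{- \frac{1}{2696} - 12193}{19149} = \left(- \frac{32872329}{2696}\right) \frac{1}{19149} = - \frac{10957443}{17208568}$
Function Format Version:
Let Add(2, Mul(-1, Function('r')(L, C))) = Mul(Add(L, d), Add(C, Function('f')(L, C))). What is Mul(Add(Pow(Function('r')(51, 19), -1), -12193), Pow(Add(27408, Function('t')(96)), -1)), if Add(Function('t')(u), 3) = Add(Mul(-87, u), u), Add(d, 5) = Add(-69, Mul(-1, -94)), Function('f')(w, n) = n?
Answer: Rational(-10957443, 17208568) ≈ -0.63674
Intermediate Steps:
d = 20 (d = Add(-5, Add(-69, Mul(-1, -94))) = Add(-5, Add(-69, 94)) = Add(-5, 25) = 20)
Function('t')(u) = Add(-3, Mul(-86, u)) (Function('t')(u) = Add(-3, Add(Mul(-87, u), u)) = Add(-3, Mul(-86, u)))
Function('r')(L, C) = Add(2, Mul(-2, C, Add(20, L))) (Function('r')(L, C) = Add(2, Mul(-1, Mul(Add(L, 20), Add(C, C)))) = Add(2, Mul(-1, Mul(Add(20, L), Mul(2, C)))) = Add(2, Mul(-1, Mul(2, C, Add(20, L)))) = Add(2, Mul(-2, C, Add(20, L))))
Mul(Add(Pow(Function('r')(51, 19), -1), -12193), Pow(Add(27408, Function('t')(96)), -1)) = Mul(Add(Pow(Add(2, Mul(-40, 19), Mul(-2, 19, 51)), -1), -12193), Pow(Add(27408, Add(-3, Mul(-86, 96))), -1)) = Mul(Add(Pow(Add(2, -760, -1938), -1), -12193), Pow(Add(27408, Add(-3, -8256)), -1)) = Mul(Add(Pow(-2696, -1), -12193), Pow(Add(27408, -8259), -1)) = Mul(Add(Rational(-1, 2696), -12193), Pow(19149, -1)) = Mul(Rational(-32872329, 2696), Rational(1, 19149)) = Rational(-10957443, 17208568)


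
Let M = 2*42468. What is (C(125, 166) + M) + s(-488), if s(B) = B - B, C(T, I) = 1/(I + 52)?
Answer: 18516049/218 ≈ 84936.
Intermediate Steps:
C(T, I) = 1/(52 + I)
s(B) = 0
M = 84936
(C(125, 166) + M) + s(-488) = (1/(52 + 166) + 84936) + 0 = (1/218 + 84936) + 0 = 18516049/218 + 0 = 18516049/218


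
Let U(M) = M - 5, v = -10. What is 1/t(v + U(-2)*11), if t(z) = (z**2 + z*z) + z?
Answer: 1/15051 ≈ 6.6441e-5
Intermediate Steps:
U(M) = -5 + M
t(z) = z + 2*z**2 (t(z) = (z**2 + z**2) + z = 2*z**2 + z = z + 2*z**2)
1/t(v + U(-2)*11) = 1/((-10 + (-5 - 2)*11)*(1 + 2*(-10 + (-5 - 2)*11))) = 1/((-10 - 7*11)*(1 + 2*(-10 - 7*11))) = 1/((-10 - 77)*(1 + 2*(-10 - 77))) = 1/(-87*(1 + 2*(-87))) = 1/(-87*(1 - 174)) = 1/(-87*(-173)) = 1/15051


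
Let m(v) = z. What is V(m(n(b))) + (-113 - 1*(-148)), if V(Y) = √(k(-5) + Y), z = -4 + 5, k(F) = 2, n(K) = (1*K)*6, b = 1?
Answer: 35 + √3 ≈ 36.732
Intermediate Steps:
n(K) = 6*K (n(K) = K*6 = 6*K)
z = 1
m(v) = 1
V(Y) = √(2 + Y)
V(m(n(b))) + (-113 - 1*(-148)) = √(2 + 1) + (-113 - 1*(-148)) = √3 + (-113 + 148) = √3 + 35 = 35 + √3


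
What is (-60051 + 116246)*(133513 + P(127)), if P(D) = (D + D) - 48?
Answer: 7514339205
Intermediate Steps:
P(D) = -48 + 2*D (P(D) = 2*D - 48 = -48 + 2*D)
(-60051 + 116246)*(133513 + P(127)) = (-60051 + 116246)*(133513 + (-48 + 2*127)) = 56195*(133513 + (-48 + 254)) = 56195*(133513 + 206) = 56195*133719 = 7514339205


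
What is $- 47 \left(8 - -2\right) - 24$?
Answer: $-494$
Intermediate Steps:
$- 47 \left(8 - -2\right) - 24 = - 47 \left(8 + 2\right) - 24 = \left(-47\right) 10 - 24 = -470 - 24 = -494$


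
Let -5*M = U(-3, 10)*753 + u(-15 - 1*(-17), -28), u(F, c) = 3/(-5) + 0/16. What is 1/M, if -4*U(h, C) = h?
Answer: -100/11283 ≈ -0.0088629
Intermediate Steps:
U(h, C) = -h/4
u(F, c) = -3/5 (u(F, c) = 3*(-1/5) + 0*(1/16) = -3/5 + 0 = -3/5)
M = -11283/100 (M = -(-1/4*(-3)*753 - 3/5)/5 = -((3/4)*753 - 3/5)/5 = -(2259/4 - 3/5)/5 = -1/5*11283/20 = -11283/100 ≈ -112.83)
1/M = 1/(-11283/100) = -100/11283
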